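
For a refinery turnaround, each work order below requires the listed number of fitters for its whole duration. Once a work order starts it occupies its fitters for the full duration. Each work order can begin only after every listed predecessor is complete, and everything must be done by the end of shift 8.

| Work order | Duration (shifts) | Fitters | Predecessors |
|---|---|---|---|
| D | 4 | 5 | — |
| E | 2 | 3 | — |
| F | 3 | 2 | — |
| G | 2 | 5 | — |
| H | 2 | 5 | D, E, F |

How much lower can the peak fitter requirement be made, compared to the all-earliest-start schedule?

Early-start peak: s1:15  s2:15  s3:7  s4:5  s5:5  s6:5  s7:0  s8:0 ⇒ 15.
Leveled (D@1, E@1, F@3, G@5, H@7): s1:8  s2:8  s3:7  s4:7  s5:7  s6:5  s7:5  s8:5 ⇒ 8.
Reduction 15 − 8 = 7.

7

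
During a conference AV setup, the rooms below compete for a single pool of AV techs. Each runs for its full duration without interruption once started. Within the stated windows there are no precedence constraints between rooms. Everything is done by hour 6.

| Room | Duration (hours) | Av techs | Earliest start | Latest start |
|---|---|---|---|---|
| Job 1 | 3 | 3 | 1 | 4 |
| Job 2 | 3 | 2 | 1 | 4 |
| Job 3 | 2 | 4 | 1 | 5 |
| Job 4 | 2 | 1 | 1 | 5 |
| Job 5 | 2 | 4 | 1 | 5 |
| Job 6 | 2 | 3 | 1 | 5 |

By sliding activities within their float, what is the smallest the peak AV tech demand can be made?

Early-start (Job 1@1, Job 2@1, Job 3@1, Job 4@1, Job 5@1, Job 6@1) gives peak 17: h1:17  h2:17  h3:5  h4:0  h5:0  h6:0.
Shift Job 2→4, Job 4→3, Job 5→5, Job 6→3.
Schedule Job 1@1, Job 2@4, Job 3@1, Job 4@3, Job 5@5, Job 6@3: h1:7  h2:7  h3:7  h4:6  h5:6  h6:6 — peak 7.
Total AV tech-hours = 39 over 6 hours ⇒ peak ≥ ⌈39/6⌉ = 7, so 7 is optimal.

7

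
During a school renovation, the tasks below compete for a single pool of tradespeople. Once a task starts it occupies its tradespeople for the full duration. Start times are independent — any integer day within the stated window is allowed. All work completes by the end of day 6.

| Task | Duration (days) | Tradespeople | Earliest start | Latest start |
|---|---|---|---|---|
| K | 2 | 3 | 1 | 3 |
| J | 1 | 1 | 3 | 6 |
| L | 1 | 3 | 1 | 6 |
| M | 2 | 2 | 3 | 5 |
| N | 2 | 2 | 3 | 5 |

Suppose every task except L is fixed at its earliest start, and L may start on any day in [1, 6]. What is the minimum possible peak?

5

L@1: d1:6  d2:3  d3:5  d4:4  d5:0  d6:0 → peak 6
L@2: d1:3  d2:6  d3:5  d4:4  d5:0  d6:0 → peak 6
L@3: d1:3  d2:3  d3:8  d4:4  d5:0  d6:0 → peak 8
L@4: d1:3  d2:3  d3:5  d4:7  d5:0  d6:0 → peak 7
L@5: d1:3  d2:3  d3:5  d4:4  d5:3  d6:0 → peak 5
L@6: d1:3  d2:3  d3:5  d4:4  d5:0  d6:3 → peak 5
Best is L@5, peak 5.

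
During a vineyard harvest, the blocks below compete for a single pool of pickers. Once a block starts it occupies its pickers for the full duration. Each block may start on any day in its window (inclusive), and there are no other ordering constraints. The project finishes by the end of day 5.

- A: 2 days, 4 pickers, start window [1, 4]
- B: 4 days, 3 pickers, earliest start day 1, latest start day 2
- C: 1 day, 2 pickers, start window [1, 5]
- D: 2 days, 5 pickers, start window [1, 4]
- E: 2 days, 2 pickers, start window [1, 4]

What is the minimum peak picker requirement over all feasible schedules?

9

Early-start (A@1, B@1, C@1, D@1, E@1) gives peak 16: d1:16  d2:14  d3:3  d4:3  d5:0.
Shift D→4, E→2.
Schedule A@1, B@1, C@1, D@4, E@2: d1:9  d2:9  d3:5  d4:8  d5:5 — peak 9.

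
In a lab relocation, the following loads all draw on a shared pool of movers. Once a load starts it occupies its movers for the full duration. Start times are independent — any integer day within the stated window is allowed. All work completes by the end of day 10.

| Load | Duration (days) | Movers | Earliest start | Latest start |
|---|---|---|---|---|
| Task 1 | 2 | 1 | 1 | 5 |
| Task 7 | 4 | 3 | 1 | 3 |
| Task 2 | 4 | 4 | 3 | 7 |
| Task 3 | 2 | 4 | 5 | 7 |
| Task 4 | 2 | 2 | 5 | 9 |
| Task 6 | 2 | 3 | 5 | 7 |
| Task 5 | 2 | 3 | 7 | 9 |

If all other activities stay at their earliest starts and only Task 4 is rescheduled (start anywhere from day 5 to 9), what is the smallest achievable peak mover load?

11

Task 4@5: d1:4  d2:4  d3:7  d4:7  d5:13  d6:13  d7:3  d8:3  d9:0  d10:0 → peak 13
Task 4@6: d1:4  d2:4  d3:7  d4:7  d5:11  d6:13  d7:5  d8:3  d9:0  d10:0 → peak 13
Task 4@7: d1:4  d2:4  d3:7  d4:7  d5:11  d6:11  d7:5  d8:5  d9:0  d10:0 → peak 11
Task 4@8: d1:4  d2:4  d3:7  d4:7  d5:11  d6:11  d7:3  d8:5  d9:2  d10:0 → peak 11
Task 4@9: d1:4  d2:4  d3:7  d4:7  d5:11  d6:11  d7:3  d8:3  d9:2  d10:2 → peak 11
Best is Task 4@7, peak 11.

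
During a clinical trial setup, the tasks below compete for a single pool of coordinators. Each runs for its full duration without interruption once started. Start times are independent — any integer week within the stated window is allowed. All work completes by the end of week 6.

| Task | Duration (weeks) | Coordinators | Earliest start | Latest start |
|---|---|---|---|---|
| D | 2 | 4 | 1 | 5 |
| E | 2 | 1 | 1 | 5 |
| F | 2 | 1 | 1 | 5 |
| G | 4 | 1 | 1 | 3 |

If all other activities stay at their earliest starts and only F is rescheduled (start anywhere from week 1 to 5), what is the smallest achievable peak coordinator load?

6

F@1: w1:7  w2:7  w3:1  w4:1  w5:0  w6:0 → peak 7
F@2: w1:6  w2:7  w3:2  w4:1  w5:0  w6:0 → peak 7
F@3: w1:6  w2:6  w3:2  w4:2  w5:0  w6:0 → peak 6
F@4: w1:6  w2:6  w3:1  w4:2  w5:1  w6:0 → peak 6
F@5: w1:6  w2:6  w3:1  w4:1  w5:1  w6:1 → peak 6
Best is F@3, peak 6.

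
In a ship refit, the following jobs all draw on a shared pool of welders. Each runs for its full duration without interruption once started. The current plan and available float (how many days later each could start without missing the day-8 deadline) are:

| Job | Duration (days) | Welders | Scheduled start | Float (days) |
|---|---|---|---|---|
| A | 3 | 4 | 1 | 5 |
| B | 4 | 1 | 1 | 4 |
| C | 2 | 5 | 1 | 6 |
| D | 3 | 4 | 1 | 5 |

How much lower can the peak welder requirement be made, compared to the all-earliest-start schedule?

Early-start peak: d1:14  d2:14  d3:9  d4:1  d5:0  d6:0  d7:0  d8:0 ⇒ 14.
Leveled (A@1, B@1, C@7, D@4): d1:5  d2:5  d3:5  d4:5  d5:4  d6:4  d7:5  d8:5 ⇒ 5.
Reduction 14 − 5 = 9.

9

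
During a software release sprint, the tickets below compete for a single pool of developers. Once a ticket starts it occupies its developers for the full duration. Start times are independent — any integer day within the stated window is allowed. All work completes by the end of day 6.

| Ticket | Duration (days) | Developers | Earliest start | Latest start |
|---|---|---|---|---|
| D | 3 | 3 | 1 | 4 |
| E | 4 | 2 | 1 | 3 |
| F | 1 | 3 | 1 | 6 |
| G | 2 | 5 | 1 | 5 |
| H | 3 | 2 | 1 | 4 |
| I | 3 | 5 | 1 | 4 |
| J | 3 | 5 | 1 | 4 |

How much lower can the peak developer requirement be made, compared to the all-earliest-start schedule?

Early-start peak: d1:25  d2:22  d3:17  d4:2  d5:0  d6:0 ⇒ 25.
Leveled (D@1, E@1, F@1, G@2, H@1, I@4, J@4): d1:10  d2:12  d3:12  d4:12  d5:10  d6:10 ⇒ 12.
Reduction 25 − 12 = 13.

13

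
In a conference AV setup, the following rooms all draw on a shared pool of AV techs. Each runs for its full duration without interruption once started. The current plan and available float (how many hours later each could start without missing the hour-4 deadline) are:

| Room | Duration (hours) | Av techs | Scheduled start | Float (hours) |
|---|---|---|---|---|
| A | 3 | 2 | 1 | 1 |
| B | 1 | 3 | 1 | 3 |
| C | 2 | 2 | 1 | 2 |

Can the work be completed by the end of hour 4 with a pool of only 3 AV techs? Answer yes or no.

no

Total AV tech-hours = 13; over 4 hours the average is 13/4 > 3, so some hour must exceed 3.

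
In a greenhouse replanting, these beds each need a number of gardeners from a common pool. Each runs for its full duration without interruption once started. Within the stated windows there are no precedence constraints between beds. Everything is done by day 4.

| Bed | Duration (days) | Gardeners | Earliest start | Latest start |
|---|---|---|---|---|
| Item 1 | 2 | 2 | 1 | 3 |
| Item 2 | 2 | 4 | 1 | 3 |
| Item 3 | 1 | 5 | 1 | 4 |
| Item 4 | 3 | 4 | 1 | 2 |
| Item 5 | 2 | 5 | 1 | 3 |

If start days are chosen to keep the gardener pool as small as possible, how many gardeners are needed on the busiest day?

10

Early-start (Item 1@1, Item 2@1, Item 3@1, Item 4@1, Item 5@1) gives peak 20: d1:20  d2:15  d3:4  d4:0.
Shift Item 3→4, Item 5→3.
Schedule Item 1@1, Item 2@1, Item 3@4, Item 4@1, Item 5@3: d1:10  d2:10  d3:9  d4:10 — peak 10.
Total gardener-days = 39 over 4 days ⇒ peak ≥ ⌈39/4⌉ = 10, so 10 is optimal.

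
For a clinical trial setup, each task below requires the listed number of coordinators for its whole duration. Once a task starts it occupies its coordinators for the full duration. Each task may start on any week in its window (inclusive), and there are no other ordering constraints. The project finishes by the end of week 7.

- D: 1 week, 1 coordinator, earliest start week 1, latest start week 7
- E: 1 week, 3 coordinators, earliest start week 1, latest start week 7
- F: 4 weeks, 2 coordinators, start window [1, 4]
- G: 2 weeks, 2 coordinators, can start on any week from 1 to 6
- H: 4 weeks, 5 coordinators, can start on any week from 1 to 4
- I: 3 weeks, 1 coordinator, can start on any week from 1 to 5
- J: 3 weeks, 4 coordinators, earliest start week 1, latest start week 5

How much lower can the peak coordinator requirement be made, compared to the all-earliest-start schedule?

10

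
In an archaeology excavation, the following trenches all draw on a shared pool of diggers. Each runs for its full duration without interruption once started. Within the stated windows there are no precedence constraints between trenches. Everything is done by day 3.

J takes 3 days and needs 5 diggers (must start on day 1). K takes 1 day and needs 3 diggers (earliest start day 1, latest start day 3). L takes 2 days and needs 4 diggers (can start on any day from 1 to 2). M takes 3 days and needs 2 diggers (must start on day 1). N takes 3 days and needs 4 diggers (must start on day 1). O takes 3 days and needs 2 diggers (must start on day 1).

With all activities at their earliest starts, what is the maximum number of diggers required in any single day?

Early-start schedule: J@1, K@1, L@1, M@1, N@1, O@1.
Load per day: day 1: 20, day 2: 17, day 3: 13.
Peak is 20.

20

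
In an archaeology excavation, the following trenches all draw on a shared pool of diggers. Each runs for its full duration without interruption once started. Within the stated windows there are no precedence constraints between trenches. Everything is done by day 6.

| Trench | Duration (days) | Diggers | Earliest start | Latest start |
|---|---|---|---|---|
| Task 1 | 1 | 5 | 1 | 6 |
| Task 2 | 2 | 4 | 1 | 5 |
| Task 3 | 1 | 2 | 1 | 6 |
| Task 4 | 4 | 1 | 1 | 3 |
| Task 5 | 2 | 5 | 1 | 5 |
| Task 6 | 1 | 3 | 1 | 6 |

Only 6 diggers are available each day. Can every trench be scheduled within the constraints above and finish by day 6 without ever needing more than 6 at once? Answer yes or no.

yes

Schedule Task 1@1, Task 2@2, Task 3@2, Task 4@3, Task 5@4, Task 6@6: d1:5  d2:6  d3:5  d4:6  d5:6  d6:4 — peak 6 ≤ 6.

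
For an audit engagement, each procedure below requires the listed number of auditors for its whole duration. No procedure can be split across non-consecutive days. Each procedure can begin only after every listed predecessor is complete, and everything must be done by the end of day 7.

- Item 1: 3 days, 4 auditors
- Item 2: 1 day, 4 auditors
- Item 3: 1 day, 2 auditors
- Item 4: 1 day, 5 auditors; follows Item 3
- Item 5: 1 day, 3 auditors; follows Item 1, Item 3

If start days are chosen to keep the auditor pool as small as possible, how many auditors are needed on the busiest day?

Early-start (Item 1@1, Item 2@1, Item 3@1, Item 4@2, Item 5@4) gives peak 10: d1:10  d2:9  d3:4  d4:3  d5:0  d6:0  d7:0.
Shift Item 2→4, Item 3→5, Item 4→6, Item 5→7.
Schedule Item 1@1, Item 2@4, Item 3@5, Item 4@6, Item 5@7: d1:4  d2:4  d3:4  d4:4  d5:2  d6:5  d7:3 — peak 5.

5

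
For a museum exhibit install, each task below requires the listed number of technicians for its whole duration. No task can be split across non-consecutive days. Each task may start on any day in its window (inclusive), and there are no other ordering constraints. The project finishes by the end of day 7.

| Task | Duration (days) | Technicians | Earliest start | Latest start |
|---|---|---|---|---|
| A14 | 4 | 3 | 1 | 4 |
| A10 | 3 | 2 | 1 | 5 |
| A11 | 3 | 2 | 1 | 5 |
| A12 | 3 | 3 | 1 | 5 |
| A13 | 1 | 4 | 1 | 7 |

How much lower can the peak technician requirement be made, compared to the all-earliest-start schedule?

8

Early-start peak: d1:14  d2:10  d3:10  d4:3  d5:0  d6:0  d7:0 ⇒ 14.
Leveled (A14@1, A10@1, A11@5, A12@4, A13@7): d1:5  d2:5  d3:5  d4:6  d5:5  d6:5  d7:6 ⇒ 6.
Reduction 14 − 6 = 8.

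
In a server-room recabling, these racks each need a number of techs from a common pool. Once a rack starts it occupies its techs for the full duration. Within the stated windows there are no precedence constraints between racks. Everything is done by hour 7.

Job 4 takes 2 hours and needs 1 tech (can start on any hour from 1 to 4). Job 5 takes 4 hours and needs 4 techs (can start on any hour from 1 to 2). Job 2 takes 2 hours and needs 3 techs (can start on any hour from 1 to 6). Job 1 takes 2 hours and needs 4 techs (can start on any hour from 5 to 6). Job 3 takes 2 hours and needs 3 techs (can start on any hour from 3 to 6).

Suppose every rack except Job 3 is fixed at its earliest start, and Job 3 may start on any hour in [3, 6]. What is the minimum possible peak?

Job 3@3: h1:8  h2:8  h3:7  h4:7  h5:4  h6:4  h7:0 → peak 8
Job 3@4: h1:8  h2:8  h3:4  h4:7  h5:7  h6:4  h7:0 → peak 8
Job 3@5: h1:8  h2:8  h3:4  h4:4  h5:7  h6:7  h7:0 → peak 8
Job 3@6: h1:8  h2:8  h3:4  h4:4  h5:4  h6:7  h7:3 → peak 8
Best is Job 3@3, peak 8.

8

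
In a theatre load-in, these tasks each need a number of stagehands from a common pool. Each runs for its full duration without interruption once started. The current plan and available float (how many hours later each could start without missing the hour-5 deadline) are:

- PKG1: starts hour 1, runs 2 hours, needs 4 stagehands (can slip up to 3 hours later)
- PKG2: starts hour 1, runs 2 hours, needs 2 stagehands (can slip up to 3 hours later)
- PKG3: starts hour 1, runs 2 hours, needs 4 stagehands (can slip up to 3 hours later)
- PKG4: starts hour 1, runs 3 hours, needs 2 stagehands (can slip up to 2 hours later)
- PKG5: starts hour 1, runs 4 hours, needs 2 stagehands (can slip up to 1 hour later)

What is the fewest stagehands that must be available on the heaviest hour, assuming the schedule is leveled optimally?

Early-start (PKG1@1, PKG2@1, PKG3@1, PKG4@1, PKG5@1) gives peak 14: h1:14  h2:14  h3:4  h4:2  h5:0.
Shift PKG3→3, PKG4→3.
Schedule PKG1@1, PKG2@1, PKG3@3, PKG4@3, PKG5@1: h1:8  h2:8  h3:8  h4:8  h5:2 — peak 8.

8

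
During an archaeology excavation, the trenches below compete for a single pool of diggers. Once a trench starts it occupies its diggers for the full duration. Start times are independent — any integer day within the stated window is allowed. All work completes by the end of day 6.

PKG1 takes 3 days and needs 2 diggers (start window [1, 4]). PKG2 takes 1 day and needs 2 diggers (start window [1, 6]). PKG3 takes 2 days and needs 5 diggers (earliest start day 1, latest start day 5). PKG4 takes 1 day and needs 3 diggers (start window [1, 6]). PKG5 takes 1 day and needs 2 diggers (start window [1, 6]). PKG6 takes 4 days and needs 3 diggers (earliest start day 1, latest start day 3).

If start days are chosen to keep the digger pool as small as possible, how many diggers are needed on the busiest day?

Early-start (PKG1@1, PKG2@1, PKG3@1, PKG4@1, PKG5@1, PKG6@1) gives peak 17: d1:17  d2:10  d3:5  d4:3  d5:0  d6:0.
Shift PKG3→5, PKG4→4, PKG5→2.
Schedule PKG1@1, PKG2@1, PKG3@5, PKG4@4, PKG5@2, PKG6@1: d1:7  d2:7  d3:5  d4:6  d5:5  d6:5 — peak 7.

7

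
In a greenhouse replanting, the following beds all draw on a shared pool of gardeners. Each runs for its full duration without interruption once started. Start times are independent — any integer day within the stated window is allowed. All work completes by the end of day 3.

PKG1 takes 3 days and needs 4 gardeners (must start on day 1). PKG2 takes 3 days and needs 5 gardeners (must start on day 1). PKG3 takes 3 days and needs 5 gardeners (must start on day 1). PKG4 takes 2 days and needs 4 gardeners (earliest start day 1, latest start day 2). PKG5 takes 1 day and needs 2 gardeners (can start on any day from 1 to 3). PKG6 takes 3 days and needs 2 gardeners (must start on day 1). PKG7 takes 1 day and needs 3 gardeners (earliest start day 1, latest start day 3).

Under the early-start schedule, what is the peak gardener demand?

Early-start schedule: PKG1@1, PKG2@1, PKG3@1, PKG4@1, PKG5@1, PKG6@1, PKG7@1.
Load per day: day 1: 25, day 2: 20, day 3: 16.
Peak is 25.

25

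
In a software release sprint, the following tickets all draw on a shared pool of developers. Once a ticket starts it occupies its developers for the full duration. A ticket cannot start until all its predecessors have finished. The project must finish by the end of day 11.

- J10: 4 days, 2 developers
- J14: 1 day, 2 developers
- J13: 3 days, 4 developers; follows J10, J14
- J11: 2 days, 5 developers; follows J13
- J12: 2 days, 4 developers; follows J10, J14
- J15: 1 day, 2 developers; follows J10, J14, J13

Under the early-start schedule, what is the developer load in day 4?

At early start, day 4 has: J10.
Demand: 2 = 2.

2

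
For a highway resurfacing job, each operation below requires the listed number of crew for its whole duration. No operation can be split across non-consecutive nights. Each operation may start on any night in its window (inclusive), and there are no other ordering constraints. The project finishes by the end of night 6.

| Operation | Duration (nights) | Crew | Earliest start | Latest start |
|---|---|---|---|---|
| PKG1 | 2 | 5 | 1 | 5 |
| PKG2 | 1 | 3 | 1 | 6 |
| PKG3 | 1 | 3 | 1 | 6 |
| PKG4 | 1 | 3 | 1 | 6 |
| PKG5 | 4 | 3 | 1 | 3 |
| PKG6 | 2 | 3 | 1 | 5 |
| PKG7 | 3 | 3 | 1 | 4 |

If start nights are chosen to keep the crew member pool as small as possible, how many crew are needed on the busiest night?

Early-start (PKG1@1, PKG2@1, PKG3@1, PKG4@1, PKG5@1, PKG6@1, PKG7@1) gives peak 23: n1:23  n2:14  n3:6  n4:3  n5:0  n6:0.
Shift PKG3→2, PKG4→3, PKG5→3, PKG6→3, PKG7→4.
Schedule PKG1@1, PKG2@1, PKG3@2, PKG4@3, PKG5@3, PKG6@3, PKG7@4: n1:8  n2:8  n3:9  n4:9  n5:6  n6:6 — peak 9.

9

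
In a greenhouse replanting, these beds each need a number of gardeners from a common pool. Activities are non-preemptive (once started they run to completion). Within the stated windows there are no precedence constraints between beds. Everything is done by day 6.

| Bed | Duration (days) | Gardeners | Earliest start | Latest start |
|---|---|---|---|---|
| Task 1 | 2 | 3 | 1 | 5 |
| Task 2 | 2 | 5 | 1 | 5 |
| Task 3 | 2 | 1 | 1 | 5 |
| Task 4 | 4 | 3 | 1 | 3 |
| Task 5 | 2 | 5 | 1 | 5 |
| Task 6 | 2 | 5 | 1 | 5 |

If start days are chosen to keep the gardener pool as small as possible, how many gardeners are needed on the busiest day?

Early-start (Task 1@1, Task 2@1, Task 3@1, Task 4@1, Task 5@1, Task 6@1) gives peak 22: d1:22  d2:22  d3:3  d4:3  d5:0  d6:0.
Shift Task 4→3, Task 5→3, Task 6→5.
Schedule Task 1@1, Task 2@1, Task 3@1, Task 4@3, Task 5@3, Task 6@5: d1:9  d2:9  d3:8  d4:8  d5:8  d6:8 — peak 9.
Total gardener-days = 50 over 6 days ⇒ peak ≥ ⌈50/6⌉ = 9, so 9 is optimal.

9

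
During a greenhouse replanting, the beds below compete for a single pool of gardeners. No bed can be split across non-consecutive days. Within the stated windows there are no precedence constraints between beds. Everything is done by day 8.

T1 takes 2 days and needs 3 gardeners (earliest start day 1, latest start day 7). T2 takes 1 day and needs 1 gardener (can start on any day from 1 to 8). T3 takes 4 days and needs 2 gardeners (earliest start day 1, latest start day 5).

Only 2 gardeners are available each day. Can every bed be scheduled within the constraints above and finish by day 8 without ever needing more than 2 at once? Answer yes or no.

no

The minimum achievable peak is 3; 2 < 3, so no feasible schedule stays within the cap.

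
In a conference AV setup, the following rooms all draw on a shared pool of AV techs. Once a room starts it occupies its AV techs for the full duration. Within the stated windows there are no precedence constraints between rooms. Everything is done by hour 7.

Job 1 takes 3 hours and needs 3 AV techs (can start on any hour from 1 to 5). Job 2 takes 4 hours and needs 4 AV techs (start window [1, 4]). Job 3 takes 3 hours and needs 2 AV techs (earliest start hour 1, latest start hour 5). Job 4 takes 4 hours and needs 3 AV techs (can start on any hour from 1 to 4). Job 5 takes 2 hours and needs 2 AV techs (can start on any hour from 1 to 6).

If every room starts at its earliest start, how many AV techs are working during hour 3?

12

At early start, hour 3 has: Job 1, Job 2, Job 3, Job 4.
Demand: 3 + 4 + 2 + 3 = 12.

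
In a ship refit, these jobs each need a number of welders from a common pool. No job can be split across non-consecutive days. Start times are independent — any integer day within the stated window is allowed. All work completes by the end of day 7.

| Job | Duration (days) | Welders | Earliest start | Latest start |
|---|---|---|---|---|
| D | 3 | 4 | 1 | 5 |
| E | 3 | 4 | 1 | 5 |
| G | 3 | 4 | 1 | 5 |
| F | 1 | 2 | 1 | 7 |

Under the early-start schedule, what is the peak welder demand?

Early-start schedule: D@1, E@1, G@1, F@1.
Load per day: day 1: 14, day 2: 12, day 3: 12, day 4: 0, day 5: 0, day 6: 0, day 7: 0.
Peak is 14.

14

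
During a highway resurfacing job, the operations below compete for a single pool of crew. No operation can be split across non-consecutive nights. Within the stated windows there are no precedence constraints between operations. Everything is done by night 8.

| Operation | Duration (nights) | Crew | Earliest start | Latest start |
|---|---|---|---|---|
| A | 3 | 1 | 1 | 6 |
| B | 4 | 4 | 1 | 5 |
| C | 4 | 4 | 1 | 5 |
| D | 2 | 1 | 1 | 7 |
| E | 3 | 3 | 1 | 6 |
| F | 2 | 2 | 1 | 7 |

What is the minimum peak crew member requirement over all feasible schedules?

Early-start (A@1, B@1, C@1, D@1, E@1, F@1) gives peak 15: n1:15  n2:15  n3:12  n4:8  n5:0  n6:0  n7:0  n8:0.
Shift C→5, E→4, F→7.
Schedule A@1, B@1, C@5, D@1, E@4, F@7: n1:6  n2:6  n3:5  n4:7  n5:7  n6:7  n7:6  n8:6 — peak 7.
Total crew member-nights = 50 over 8 nights ⇒ peak ≥ ⌈50/8⌉ = 7, so 7 is optimal.

7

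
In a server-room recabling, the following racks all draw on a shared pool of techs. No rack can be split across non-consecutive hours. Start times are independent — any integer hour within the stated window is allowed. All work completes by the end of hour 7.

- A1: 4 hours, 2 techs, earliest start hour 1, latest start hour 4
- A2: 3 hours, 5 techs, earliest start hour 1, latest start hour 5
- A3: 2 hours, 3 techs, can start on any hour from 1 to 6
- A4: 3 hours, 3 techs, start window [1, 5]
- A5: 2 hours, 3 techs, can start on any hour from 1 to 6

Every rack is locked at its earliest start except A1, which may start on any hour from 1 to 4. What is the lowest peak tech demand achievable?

A1@1: h1:16  h2:16  h3:10  h4:2  h5:0  h6:0  h7:0 → peak 16
A1@2: h1:14  h2:16  h3:10  h4:2  h5:2  h6:0  h7:0 → peak 16
A1@3: h1:14  h2:14  h3:10  h4:2  h5:2  h6:2  h7:0 → peak 14
A1@4: h1:14  h2:14  h3:8  h4:2  h5:2  h6:2  h7:2 → peak 14
Best is A1@3, peak 14.

14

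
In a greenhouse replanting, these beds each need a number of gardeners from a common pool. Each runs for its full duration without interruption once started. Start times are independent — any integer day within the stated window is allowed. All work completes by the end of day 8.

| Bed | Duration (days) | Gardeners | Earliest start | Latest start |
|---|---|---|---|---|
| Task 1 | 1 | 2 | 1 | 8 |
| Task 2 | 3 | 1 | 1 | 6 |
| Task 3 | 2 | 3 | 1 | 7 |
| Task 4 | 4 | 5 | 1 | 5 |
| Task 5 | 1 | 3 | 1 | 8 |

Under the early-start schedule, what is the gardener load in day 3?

At early start, day 3 has: Task 2, Task 4.
Demand: 1 + 5 = 6.

6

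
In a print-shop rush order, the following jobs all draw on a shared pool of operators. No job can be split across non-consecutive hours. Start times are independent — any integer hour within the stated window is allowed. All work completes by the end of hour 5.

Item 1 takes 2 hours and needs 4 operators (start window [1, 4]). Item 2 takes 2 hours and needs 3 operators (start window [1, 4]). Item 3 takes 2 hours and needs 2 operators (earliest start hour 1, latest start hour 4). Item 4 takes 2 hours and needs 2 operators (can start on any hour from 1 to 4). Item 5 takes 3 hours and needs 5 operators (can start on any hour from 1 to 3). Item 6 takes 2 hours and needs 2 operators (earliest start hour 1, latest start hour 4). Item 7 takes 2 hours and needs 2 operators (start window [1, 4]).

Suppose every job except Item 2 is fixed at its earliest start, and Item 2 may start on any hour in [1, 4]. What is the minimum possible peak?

17

Item 2@1: h1:20  h2:20  h3:5  h4:0  h5:0 → peak 20
Item 2@2: h1:17  h2:20  h3:8  h4:0  h5:0 → peak 20
Item 2@3: h1:17  h2:17  h3:8  h4:3  h5:0 → peak 17
Item 2@4: h1:17  h2:17  h3:5  h4:3  h5:3 → peak 17
Best is Item 2@3, peak 17.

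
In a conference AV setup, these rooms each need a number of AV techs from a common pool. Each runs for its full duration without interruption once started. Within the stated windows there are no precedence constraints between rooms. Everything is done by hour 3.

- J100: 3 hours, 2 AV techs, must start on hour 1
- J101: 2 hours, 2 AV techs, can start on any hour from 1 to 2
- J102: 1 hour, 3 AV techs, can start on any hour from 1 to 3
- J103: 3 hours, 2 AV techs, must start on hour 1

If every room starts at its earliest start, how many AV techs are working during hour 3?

4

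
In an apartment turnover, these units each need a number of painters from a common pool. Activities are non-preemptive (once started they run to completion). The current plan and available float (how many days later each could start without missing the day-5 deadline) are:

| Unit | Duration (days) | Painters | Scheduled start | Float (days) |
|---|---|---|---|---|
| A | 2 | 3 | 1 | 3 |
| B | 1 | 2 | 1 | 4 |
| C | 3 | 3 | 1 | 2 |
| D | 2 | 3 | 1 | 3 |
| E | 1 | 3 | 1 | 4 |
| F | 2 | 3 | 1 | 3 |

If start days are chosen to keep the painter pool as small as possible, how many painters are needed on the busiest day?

Early-start (A@1, B@1, C@1, D@1, E@1, F@1) gives peak 17: d1:17  d2:12  d3:3  d4:0  d5:0.
Shift D→3, E→5, F→4.
Schedule A@1, B@1, C@1, D@3, E@5, F@4: d1:8  d2:6  d3:6  d4:6  d5:6 — peak 8.

8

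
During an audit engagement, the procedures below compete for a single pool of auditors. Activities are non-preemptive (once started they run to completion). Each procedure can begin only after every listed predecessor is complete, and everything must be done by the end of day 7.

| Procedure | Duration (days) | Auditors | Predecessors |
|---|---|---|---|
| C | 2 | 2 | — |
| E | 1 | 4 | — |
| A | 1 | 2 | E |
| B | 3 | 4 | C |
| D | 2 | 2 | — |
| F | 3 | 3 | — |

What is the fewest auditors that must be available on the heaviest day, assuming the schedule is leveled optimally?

6

Early-start (C@1, E@1, A@2, B@3, D@1, F@1) gives peak 11: d1:11  d2:9  d3:7  d4:4  d5:4  d6:0  d7:0.
Shift A→3, B→5, D→4, F→2.
Schedule C@1, E@1, A@3, B@5, D@4, F@2: d1:6  d2:5  d3:5  d4:5  d5:6  d6:4  d7:4 — peak 6.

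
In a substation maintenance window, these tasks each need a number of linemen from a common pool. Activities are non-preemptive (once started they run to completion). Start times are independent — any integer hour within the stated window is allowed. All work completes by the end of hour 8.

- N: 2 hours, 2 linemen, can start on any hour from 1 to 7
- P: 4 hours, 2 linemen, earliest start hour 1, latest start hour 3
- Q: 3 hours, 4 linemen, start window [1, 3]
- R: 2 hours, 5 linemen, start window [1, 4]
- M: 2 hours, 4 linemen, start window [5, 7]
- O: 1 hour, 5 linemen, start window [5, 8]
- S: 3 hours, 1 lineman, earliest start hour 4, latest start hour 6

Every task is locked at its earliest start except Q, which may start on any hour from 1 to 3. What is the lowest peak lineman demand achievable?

13

Q@1: h1:13  h2:13  h3:6  h4:3  h5:10  h6:5  h7:0  h8:0 → peak 13
Q@2: h1:9  h2:13  h3:6  h4:7  h5:10  h6:5  h7:0  h8:0 → peak 13
Q@3: h1:9  h2:9  h3:6  h4:7  h5:14  h6:5  h7:0  h8:0 → peak 14
Best is Q@1, peak 13.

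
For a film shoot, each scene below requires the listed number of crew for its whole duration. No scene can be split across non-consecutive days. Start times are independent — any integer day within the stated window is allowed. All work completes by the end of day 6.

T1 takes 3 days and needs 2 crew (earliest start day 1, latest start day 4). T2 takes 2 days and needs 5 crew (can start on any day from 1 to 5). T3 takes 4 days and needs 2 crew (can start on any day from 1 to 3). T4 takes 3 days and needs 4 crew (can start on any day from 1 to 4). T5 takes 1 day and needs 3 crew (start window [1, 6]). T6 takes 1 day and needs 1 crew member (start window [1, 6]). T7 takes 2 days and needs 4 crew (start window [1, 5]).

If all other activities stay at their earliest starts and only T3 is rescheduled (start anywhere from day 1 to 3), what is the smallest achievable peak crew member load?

19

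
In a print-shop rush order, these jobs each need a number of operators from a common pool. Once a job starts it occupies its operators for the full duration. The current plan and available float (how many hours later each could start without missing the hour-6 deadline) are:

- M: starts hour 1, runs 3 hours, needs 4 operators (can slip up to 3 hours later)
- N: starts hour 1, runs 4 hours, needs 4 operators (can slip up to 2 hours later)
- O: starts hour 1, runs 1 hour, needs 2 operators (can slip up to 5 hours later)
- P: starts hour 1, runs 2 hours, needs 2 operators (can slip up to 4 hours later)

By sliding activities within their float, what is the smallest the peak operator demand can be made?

Early-start (M@1, N@1, O@1, P@1) gives peak 12: h1:12  h2:10  h3:8  h4:4  h5:0  h6:0.
Shift O→4, P→4.
Schedule M@1, N@1, O@4, P@4: h1:8  h2:8  h3:8  h4:8  h5:2  h6:0 — peak 8.

8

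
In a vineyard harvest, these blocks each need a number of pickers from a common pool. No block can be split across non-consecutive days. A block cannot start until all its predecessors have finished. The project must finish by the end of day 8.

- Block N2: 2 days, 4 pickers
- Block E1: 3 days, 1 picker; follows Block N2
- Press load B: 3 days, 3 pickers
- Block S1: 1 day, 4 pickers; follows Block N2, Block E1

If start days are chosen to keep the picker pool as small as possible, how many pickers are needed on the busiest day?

4

Early-start (Block N2@1, Block E1@3, Press load B@1, Block S1@6) gives peak 7: d1:7  d2:7  d3:4  d4:1  d5:1  d6:4  d7:0  d8:0.
Shift Press load B→3.
Schedule Block N2@1, Block E1@3, Press load B@3, Block S1@6: d1:4  d2:4  d3:4  d4:4  d5:4  d6:4  d7:0  d8:0 — peak 4.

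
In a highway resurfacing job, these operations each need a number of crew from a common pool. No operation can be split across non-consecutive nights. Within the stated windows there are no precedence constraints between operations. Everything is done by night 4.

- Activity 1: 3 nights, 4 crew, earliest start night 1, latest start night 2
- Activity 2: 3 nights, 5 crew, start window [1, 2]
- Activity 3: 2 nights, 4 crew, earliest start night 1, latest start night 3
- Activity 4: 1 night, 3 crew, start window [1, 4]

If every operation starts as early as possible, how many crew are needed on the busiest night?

Early-start schedule: Activity 1@1, Activity 2@1, Activity 3@1, Activity 4@1.
Load per night: night 1: 16, night 2: 13, night 3: 9, night 4: 0.
Peak is 16.

16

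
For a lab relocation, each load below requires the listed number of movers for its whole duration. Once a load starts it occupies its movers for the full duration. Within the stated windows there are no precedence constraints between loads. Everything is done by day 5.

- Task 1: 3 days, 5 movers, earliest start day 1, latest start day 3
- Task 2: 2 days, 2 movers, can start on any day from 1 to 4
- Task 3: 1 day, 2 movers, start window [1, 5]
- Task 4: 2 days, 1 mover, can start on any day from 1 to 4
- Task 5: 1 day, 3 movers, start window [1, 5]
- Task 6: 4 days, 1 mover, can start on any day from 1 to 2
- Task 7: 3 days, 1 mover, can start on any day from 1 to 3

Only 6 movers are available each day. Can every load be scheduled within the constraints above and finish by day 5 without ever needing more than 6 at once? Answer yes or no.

no

Total mover-days = 33; over 5 days the average is 33/5 > 6, so some day must exceed 6.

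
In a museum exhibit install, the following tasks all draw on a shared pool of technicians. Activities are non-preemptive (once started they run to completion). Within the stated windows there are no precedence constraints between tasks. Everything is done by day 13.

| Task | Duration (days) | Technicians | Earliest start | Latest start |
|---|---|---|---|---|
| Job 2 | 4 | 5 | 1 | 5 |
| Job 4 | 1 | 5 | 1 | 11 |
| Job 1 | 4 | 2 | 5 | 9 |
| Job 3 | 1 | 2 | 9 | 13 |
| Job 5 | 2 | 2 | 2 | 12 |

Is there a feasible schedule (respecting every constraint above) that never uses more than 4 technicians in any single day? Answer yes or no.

The minimum achievable peak is 5; 4 < 5, so no feasible schedule stays within the cap.

no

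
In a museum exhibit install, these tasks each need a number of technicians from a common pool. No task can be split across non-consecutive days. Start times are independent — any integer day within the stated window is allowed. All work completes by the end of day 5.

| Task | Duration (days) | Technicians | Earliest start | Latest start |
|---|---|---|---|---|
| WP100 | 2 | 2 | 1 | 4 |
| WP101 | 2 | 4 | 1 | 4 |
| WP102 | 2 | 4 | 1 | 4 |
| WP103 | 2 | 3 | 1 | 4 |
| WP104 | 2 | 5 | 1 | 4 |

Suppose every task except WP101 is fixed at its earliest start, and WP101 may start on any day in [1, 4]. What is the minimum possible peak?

WP101@1: d1:18  d2:18  d3:0  d4:0  d5:0 → peak 18
WP101@2: d1:14  d2:18  d3:4  d4:0  d5:0 → peak 18
WP101@3: d1:14  d2:14  d3:4  d4:4  d5:0 → peak 14
WP101@4: d1:14  d2:14  d3:0  d4:4  d5:4 → peak 14
Best is WP101@3, peak 14.

14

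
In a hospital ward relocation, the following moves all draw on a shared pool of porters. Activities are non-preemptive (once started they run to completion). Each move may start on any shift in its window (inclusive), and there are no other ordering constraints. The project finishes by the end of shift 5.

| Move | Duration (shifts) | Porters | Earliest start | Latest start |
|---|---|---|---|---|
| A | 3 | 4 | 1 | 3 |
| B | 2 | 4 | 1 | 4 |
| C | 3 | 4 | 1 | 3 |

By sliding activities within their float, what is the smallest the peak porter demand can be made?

8

Early-start (A@1, B@1, C@1) gives peak 12: s1:12  s2:12  s3:8  s4:0  s5:0.
Shift C→3.
Schedule A@1, B@1, C@3: s1:8  s2:8  s3:8  s4:4  s5:4 — peak 8.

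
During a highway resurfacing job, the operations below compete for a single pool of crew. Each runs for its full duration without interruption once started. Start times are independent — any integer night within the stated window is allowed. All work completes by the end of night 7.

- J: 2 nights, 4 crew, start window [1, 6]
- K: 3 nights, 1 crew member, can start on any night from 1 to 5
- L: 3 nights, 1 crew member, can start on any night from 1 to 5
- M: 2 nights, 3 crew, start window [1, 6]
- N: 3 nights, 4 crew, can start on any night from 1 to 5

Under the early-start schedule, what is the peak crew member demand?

Early-start schedule: J@1, K@1, L@1, M@1, N@1.
Load per night: night 1: 13, night 2: 13, night 3: 6, night 4: 0, night 5: 0, night 6: 0, night 7: 0.
Peak is 13.

13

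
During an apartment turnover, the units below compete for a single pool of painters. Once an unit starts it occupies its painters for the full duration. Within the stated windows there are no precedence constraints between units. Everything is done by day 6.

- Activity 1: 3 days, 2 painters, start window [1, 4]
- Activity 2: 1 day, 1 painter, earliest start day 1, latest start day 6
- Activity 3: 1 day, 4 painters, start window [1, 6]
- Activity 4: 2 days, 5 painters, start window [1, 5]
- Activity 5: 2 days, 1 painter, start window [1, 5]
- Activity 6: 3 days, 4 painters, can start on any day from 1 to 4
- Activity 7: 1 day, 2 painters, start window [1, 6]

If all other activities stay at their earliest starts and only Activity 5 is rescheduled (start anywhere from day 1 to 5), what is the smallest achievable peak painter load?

Activity 5@1: d1:19  d2:12  d3:6  d4:0  d5:0  d6:0 → peak 19
Activity 5@2: d1:18  d2:12  d3:7  d4:0  d5:0  d6:0 → peak 18
Activity 5@3: d1:18  d2:11  d3:7  d4:1  d5:0  d6:0 → peak 18
Activity 5@4: d1:18  d2:11  d3:6  d4:1  d5:1  d6:0 → peak 18
Activity 5@5: d1:18  d2:11  d3:6  d4:0  d5:1  d6:1 → peak 18
Best is Activity 5@2, peak 18.

18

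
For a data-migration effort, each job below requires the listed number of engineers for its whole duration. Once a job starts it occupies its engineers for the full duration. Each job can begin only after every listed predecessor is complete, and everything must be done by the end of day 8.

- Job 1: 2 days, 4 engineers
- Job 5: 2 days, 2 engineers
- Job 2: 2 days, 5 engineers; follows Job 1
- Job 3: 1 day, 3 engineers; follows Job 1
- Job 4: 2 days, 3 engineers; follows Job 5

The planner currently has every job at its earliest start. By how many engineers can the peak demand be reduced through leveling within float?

6

Early-start peak: d1:6  d2:6  d3:11  d4:8  d5:0  d6:0  d7:0  d8:0 ⇒ 11.
Leveled (Job 1@1, Job 5@3, Job 2@5, Job 3@3, Job 4@7): d1:4  d2:4  d3:5  d4:2  d5:5  d6:5  d7:3  d8:3 ⇒ 5.
Reduction 11 − 5 = 6.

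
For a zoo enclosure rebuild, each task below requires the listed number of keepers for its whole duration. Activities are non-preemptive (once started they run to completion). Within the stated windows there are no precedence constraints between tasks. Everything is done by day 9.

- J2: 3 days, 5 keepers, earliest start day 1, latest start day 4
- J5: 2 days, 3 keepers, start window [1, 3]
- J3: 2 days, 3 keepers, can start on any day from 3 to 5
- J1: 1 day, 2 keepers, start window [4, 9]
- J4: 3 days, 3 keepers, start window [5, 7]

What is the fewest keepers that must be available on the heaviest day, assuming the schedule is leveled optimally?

Schedule J2@1, J5@1, J3@3, J1@4, J4@5: d1:8  d2:8  d3:8  d4:5  d5:3  d6:3  d7:3  d8:0  d9:0 — peak 8.

8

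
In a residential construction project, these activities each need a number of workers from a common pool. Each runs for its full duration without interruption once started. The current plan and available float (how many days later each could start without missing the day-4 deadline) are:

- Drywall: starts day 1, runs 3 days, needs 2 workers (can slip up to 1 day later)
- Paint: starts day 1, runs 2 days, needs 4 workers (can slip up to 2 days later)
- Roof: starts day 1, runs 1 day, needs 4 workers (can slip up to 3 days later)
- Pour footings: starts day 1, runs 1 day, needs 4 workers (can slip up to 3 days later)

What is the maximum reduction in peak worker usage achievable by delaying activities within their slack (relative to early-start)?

Early-start peak: d1:14  d2:6  d3:2  d4:0 ⇒ 14.
Leveled (Drywall@1, Paint@1, Roof@3, Pour footings@4): d1:6  d2:6  d3:6  d4:4 ⇒ 6.
Reduction 14 − 6 = 8.

8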